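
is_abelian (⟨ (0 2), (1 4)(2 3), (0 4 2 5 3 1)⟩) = no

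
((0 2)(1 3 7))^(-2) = (1 3 7)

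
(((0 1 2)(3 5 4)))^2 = (0 2 1)(3 4 5)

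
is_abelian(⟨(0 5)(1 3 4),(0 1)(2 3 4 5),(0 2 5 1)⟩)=no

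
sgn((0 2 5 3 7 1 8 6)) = -1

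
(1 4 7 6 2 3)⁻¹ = (1 3 2 6 7 4)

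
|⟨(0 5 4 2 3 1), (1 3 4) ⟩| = 720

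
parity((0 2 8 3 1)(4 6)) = odd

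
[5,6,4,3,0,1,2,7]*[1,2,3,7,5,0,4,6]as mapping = [0→0,1→4,2→5,3→7,4→1,5→2,6→3,7→6]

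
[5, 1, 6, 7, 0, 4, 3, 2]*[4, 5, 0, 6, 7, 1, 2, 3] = [1, 5, 2, 3, 4, 7, 6, 0]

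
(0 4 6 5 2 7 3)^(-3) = (0 2 4 7 6 3 5)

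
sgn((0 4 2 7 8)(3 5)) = -1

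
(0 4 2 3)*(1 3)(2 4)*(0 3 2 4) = (0 4)(1 2)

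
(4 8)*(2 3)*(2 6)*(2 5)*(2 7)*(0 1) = (0 1)(2 3 6 5 7)(4 8)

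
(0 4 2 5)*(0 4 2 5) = (0 2)(4 5)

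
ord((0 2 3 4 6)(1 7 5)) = 15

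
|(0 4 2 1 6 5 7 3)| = 8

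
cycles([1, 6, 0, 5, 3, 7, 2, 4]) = (0 1 6 2)(3 5 7 4)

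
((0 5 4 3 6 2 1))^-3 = (0 6 5 2 4 1 3)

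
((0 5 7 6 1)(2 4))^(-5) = (2 4)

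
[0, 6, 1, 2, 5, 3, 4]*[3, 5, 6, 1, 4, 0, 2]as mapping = [0→3, 1→2, 2→5, 3→6, 4→0, 5→1, 6→4]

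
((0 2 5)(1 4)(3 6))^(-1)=(0 5 2)(1 4)(3 6)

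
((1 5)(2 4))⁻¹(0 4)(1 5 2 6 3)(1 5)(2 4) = (0 2)(1 4 6 3 5)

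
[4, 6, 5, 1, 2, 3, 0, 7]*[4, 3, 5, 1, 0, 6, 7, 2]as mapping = [0→0, 1→7, 2→6, 3→3, 4→5, 5→1, 6→4, 7→2]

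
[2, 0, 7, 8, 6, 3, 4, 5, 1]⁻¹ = [1, 8, 0, 5, 6, 7, 4, 2, 3]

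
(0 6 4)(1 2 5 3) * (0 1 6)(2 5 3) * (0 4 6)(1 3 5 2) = (0 4 3)(1 2 5)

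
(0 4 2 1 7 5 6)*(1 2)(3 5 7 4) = (0 3 5 6)(1 4)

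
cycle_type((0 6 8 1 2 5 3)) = 7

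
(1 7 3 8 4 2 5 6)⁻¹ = (1 6 5 2 4 8 3 7)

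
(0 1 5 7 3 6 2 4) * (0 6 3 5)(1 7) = (0 7 5 1)(2 4 6)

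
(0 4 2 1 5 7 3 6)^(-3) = (0 7 2 6 5 4 3 1)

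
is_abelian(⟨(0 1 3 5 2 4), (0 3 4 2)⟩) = no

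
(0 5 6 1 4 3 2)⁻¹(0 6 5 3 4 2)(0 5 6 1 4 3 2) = (0 5 1 6 2 3)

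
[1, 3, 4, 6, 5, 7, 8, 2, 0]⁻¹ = [8, 0, 7, 1, 2, 4, 3, 5, 6]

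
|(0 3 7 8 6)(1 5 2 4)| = 20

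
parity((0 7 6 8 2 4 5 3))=odd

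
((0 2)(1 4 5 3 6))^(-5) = (0 2)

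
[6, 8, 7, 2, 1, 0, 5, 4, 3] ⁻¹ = [5, 4, 3, 8, 7, 6, 0, 2, 1] 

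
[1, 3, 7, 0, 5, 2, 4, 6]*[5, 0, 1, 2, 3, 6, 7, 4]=[0, 2, 4, 5, 6, 1, 3, 7]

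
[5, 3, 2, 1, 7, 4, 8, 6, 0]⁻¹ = [8, 3, 2, 1, 5, 0, 7, 4, 6]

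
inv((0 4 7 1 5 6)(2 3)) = (0 6 5 1 7 4)(2 3)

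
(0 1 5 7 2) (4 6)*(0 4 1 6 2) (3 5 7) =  (0 6 1 7) (2 4) (3 5) 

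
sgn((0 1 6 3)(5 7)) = 1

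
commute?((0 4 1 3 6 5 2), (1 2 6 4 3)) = no:(0 4 1 3 6 5 2) * (1 2 6 4 3) = (0 3 4 2)(5 6), (1 2 6 4 3) * (0 4 1 3 6 5 2) = (0 4 6 1)(2 5)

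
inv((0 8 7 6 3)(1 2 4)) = (0 3 6 7 8)(1 4 2)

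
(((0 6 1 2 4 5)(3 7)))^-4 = (0 1 4)(2 5 6)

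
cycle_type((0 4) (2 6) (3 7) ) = 2^3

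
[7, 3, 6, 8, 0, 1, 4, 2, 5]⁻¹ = [4, 5, 7, 1, 6, 8, 2, 0, 3]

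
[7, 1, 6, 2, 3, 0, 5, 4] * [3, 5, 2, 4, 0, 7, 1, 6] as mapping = [0→6, 1→5, 2→1, 3→2, 4→4, 5→3, 6→7, 7→0] 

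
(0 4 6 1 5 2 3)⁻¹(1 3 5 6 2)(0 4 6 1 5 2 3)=(0 2 1 3 5)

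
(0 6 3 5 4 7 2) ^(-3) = (0 4 6 7 3 2 5) 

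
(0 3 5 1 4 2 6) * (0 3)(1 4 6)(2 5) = (1 6 3 2)(4 5)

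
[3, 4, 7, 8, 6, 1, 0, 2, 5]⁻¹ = [6, 5, 7, 0, 1, 8, 4, 2, 3]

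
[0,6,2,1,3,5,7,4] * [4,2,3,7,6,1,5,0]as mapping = [0→4,1→5,2→3,3→2,4→7,5→1,6→0,7→6]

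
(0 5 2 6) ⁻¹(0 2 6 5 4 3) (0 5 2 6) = (0 2 4 3 5 6) 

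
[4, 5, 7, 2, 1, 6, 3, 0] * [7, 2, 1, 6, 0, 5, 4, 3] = [0, 5, 3, 1, 2, 4, 6, 7]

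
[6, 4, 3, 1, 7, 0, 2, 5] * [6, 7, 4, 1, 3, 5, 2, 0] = [2, 3, 1, 7, 0, 6, 4, 5] 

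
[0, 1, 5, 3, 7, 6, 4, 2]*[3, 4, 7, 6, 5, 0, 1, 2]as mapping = [0→3, 1→4, 2→0, 3→6, 4→2, 5→1, 6→5, 7→7]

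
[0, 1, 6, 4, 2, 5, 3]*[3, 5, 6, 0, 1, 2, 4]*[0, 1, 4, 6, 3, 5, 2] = [6, 5, 3, 1, 2, 4, 0]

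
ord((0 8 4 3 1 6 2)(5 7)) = 14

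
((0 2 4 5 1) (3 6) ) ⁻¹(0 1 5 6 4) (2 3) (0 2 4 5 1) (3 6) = (0 1 3 5 2) (4 6) 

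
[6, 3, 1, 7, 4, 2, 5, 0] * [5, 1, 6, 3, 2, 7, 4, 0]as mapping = [0→4, 1→3, 2→1, 3→0, 4→2, 5→6, 6→7, 7→5]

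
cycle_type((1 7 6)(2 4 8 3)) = 3.4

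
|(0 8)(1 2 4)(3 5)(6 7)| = 6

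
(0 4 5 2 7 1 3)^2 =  (0 5 7 3 4 2 1)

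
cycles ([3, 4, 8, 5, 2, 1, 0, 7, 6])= (0 3 5 1 4 2 8 6)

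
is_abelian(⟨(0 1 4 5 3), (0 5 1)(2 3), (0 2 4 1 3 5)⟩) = no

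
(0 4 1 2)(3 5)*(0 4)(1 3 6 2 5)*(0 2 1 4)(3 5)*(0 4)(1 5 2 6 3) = (0 6 5 3)(2 4)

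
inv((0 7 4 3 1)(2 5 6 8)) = (0 1 3 4 7)(2 8 6 5)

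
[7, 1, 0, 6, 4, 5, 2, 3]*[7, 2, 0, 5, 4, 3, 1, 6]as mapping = [0→6, 1→2, 2→7, 3→1, 4→4, 5→3, 6→0, 7→5]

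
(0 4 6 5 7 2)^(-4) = (0 6 7)(2 4 5)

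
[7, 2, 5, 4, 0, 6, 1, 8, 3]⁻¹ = [4, 6, 1, 8, 3, 2, 5, 0, 7]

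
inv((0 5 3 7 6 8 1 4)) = (0 4 1 8 6 7 3 5)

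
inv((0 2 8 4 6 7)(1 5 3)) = (0 7 6 4 8 2)(1 3 5)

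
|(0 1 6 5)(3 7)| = 4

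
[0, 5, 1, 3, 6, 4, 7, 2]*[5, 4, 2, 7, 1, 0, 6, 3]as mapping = [0→5, 1→0, 2→4, 3→7, 4→6, 5→1, 6→3, 7→2]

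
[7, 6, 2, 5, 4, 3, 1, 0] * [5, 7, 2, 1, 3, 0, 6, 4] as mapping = [0→4, 1→6, 2→2, 3→0, 4→3, 5→1, 6→7, 7→5] 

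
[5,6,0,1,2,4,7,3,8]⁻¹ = [2,3,4,7,5,0,1,6,8]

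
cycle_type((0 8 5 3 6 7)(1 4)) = 2.6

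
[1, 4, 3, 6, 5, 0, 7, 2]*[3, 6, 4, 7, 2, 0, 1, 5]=[6, 2, 7, 1, 0, 3, 5, 4]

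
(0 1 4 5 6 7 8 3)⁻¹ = (0 3 8 7 6 5 4 1)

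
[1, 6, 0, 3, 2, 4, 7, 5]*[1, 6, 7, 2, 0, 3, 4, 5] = [6, 4, 1, 2, 7, 0, 5, 3]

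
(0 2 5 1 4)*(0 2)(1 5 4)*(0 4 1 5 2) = (0 4)(1 5 2)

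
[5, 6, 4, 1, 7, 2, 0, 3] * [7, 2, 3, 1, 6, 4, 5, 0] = [4, 5, 6, 2, 0, 3, 7, 1]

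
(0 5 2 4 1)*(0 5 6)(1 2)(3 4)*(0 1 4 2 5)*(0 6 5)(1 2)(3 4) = (0 5 3 1 6 2 4)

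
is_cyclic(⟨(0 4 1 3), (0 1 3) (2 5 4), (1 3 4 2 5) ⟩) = no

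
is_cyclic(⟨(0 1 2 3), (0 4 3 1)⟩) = no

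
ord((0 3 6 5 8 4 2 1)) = 8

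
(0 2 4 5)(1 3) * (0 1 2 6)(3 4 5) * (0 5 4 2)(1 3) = (0 6 5 3)(1 2 4)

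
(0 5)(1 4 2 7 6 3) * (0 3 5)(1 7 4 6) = (1 6 5 3 7)(2 4)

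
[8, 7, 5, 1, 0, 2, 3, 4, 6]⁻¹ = [4, 3, 5, 6, 7, 2, 8, 1, 0]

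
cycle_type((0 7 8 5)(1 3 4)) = 3.4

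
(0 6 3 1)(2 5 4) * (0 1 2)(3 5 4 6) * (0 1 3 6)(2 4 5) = (0 6 2 5)(1 3 4)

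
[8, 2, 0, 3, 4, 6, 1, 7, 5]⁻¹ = [2, 6, 1, 3, 4, 8, 5, 7, 0]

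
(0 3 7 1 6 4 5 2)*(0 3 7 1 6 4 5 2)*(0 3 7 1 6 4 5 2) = (0 1 5 3 6 2 7 4)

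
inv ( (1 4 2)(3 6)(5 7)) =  (1 2 4)(3 6)(5 7)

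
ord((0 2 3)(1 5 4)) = 3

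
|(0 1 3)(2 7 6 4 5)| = 15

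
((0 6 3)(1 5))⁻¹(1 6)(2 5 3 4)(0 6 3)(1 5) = (0 4 2 1)(3 5)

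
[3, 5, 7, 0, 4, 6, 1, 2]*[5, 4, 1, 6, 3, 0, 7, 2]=[6, 0, 2, 5, 3, 7, 4, 1]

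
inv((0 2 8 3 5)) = (0 5 3 8 2)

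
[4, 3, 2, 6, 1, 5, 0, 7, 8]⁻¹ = [6, 4, 2, 1, 0, 5, 3, 7, 8]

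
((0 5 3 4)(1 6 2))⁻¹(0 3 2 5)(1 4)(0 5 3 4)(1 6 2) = (0 6)(1 3 5 4)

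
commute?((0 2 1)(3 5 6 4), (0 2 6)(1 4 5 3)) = no:(0 2 1)(3 5 6 4) * (0 2 6)(1 4 5 3) = (0 6 5)(1 2 4), (0 2 6)(1 4 5 3) * (0 2 1)(3 5 6 4) = (0 1 3)(2 4 6)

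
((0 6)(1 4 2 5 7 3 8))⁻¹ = (0 6)(1 8 3 7 5 2 4)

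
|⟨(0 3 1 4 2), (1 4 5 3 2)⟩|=360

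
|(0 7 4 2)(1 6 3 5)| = 4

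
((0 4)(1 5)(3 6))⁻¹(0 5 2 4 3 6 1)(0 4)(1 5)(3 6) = (0 6 3 5 4 1 2)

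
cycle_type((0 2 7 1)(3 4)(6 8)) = 2^2.4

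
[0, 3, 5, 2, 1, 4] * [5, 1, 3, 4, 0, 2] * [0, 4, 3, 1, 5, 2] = [2, 5, 3, 1, 4, 0]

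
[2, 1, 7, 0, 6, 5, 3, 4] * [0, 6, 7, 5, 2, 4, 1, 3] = [7, 6, 3, 0, 1, 4, 5, 2]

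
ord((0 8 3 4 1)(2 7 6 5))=20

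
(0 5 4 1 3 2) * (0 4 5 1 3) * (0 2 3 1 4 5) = (0 4 1 2 5)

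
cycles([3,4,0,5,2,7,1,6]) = (0 3 5 7 6 1 4 2)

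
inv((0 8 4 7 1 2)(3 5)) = (0 2 1 7 4 8)(3 5)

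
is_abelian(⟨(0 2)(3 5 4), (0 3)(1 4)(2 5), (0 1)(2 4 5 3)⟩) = no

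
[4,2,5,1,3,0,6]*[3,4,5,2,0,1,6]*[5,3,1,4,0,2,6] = [5,2,3,0,1,4,6]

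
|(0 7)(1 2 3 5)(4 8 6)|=12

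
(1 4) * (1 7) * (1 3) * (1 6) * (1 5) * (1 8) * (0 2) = (0 2)(1 4 7 3 6 5 8)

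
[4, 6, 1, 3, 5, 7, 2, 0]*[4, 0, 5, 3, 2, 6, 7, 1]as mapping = [0→2, 1→7, 2→0, 3→3, 4→6, 5→1, 6→5, 7→4]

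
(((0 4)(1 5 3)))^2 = (1 3 5)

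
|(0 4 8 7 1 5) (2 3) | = 6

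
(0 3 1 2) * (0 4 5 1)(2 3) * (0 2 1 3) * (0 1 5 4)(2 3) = (0 5 2)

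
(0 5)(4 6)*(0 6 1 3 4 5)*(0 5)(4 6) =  (0 5 4 1 3 6)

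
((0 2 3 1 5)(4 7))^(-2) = (0 1 2 5 3)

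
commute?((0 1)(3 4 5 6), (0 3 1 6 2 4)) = no:(0 1)(3 4 5 6)*(0 3 1 6 2 4) = (0 6 1 3)(2 4 5), (0 3 1 6 2 4)*(0 1)(3 4 5 6) = (0 4 1 3)(2 5 6)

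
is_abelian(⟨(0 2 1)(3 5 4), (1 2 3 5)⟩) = no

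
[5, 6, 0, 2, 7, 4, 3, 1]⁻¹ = [2, 7, 3, 6, 5, 0, 1, 4]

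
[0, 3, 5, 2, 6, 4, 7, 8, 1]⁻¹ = [0, 8, 3, 1, 5, 2, 4, 6, 7]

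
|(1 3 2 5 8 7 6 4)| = 8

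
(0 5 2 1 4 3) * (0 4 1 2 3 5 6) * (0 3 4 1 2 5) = (0 6 3 1 2 5 4)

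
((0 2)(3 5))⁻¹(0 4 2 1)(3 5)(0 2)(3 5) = (0 1 2 4)(3 5)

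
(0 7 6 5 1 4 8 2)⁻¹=(0 2 8 4 1 5 6 7)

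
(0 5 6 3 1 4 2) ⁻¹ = (0 2 4 1 3 6 5) 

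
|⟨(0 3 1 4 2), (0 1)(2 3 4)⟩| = 120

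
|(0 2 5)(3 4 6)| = 3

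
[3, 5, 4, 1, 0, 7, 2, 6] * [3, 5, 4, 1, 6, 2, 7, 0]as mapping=[0→1, 1→2, 2→6, 3→5, 4→3, 5→0, 6→4, 7→7]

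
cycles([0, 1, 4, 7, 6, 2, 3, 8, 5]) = (2 4 6 3 7 8 5) 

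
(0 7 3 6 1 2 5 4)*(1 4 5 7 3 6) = (0 3 1 2 7 6 4)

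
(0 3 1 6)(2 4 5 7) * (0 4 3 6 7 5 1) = (0 6 4 1 7 2 3)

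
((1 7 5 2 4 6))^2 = (1 5 4)(2 6 7)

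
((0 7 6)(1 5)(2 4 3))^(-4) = (0 6 7)(2 3 4)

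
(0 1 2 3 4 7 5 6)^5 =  (0 7 2 6 4 1 5 3)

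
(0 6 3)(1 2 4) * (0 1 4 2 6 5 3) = (0 5 3 1 6)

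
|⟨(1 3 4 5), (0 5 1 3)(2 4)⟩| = 720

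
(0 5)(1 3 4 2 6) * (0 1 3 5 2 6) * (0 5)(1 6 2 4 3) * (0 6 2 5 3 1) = (0 4 5 2 3 1 6)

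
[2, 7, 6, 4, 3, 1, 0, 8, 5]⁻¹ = [6, 5, 0, 4, 3, 8, 2, 1, 7]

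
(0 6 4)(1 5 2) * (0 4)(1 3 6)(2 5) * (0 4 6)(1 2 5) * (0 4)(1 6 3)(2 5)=(0 5 6)(1 2)(3 4)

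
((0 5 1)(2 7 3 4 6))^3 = (2 4 7 6 3)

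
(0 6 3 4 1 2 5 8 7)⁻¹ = (0 7 8 5 2 1 4 3 6)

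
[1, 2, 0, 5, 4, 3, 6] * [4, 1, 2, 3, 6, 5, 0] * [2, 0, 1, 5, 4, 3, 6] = [0, 1, 4, 3, 6, 5, 2]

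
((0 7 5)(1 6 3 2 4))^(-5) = (0 7 5)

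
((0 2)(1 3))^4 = ()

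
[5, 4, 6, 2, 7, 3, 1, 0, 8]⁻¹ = [7, 6, 3, 5, 1, 0, 2, 4, 8]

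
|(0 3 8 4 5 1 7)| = 7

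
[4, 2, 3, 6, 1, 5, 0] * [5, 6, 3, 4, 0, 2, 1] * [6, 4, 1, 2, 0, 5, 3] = [6, 2, 0, 4, 3, 1, 5]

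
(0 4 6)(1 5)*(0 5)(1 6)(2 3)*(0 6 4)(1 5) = (1 6)(2 3)(4 5)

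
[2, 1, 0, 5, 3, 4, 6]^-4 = [0, 1, 2, 4, 5, 3, 6]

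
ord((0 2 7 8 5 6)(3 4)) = 6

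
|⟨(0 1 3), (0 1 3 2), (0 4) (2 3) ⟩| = 120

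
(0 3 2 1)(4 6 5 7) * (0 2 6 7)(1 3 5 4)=(0 5)(1 2 3 6 4 7)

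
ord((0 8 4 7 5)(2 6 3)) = 15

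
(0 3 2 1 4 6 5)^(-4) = (0 1 5 2 6 3 4)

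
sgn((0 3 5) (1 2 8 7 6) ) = 1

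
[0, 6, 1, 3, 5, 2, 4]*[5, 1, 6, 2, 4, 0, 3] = [5, 3, 1, 2, 0, 6, 4]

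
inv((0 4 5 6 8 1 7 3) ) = (0 3 7 1 8 6 5 4) 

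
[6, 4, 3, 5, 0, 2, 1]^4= [0, 1, 3, 5, 4, 2, 6]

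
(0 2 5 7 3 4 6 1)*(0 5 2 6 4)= (0 6 1 5 7 3)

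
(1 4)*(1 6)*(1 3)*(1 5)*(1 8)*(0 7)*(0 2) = (0 7 2)(1 4 6 3 5 8)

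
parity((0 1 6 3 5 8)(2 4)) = even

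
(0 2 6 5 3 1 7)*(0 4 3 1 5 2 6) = (0 6 2)(1 7 4 3 5)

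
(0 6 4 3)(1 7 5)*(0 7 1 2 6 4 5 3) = (0 4)(2 6 5)(3 7)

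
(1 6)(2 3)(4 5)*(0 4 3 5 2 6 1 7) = (0 4 2 5 3 6 7)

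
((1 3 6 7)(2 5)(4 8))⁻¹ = (1 7 6 3)(2 5)(4 8)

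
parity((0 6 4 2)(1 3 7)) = odd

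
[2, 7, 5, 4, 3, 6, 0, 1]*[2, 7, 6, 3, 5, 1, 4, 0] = [6, 0, 1, 5, 3, 4, 2, 7]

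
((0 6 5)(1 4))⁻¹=(0 5 6)(1 4)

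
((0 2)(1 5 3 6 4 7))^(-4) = (1 3 4)(5 6 7)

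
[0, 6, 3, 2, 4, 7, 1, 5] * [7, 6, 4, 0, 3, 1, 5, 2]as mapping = [0→7, 1→5, 2→0, 3→4, 4→3, 5→2, 6→6, 7→1]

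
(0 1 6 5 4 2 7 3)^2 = (0 6 4 7)(1 5 2 3)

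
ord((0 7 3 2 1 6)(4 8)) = 6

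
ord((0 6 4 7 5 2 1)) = 7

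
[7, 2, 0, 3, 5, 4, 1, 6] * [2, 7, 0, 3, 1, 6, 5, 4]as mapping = [0→4, 1→0, 2→2, 3→3, 4→6, 5→1, 6→7, 7→5]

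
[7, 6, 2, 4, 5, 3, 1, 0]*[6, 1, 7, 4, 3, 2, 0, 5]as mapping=[0→5, 1→0, 2→7, 3→3, 4→2, 5→4, 6→1, 7→6]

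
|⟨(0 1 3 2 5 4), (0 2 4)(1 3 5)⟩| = 120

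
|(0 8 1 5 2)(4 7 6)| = 15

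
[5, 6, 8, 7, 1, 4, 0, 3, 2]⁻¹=[6, 4, 8, 7, 5, 0, 1, 3, 2]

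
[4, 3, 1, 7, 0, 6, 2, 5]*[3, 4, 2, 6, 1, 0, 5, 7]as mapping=[0→1, 1→6, 2→4, 3→7, 4→3, 5→5, 6→2, 7→0]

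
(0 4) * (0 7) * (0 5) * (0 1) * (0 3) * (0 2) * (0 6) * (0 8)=(0 4 7 5 1 3 2 6 8)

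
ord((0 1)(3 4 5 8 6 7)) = 6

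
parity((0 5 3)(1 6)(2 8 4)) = odd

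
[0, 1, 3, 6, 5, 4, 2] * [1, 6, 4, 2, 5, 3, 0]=[1, 6, 2, 0, 3, 5, 4]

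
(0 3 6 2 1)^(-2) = (0 2 3 1 6)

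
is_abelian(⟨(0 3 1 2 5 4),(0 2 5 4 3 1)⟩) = no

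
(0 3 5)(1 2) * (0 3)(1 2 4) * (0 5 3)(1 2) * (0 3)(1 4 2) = (0 5 3)(1 2 4)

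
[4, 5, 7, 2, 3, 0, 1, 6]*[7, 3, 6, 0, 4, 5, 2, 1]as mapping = [0→4, 1→5, 2→1, 3→6, 4→0, 5→7, 6→3, 7→2]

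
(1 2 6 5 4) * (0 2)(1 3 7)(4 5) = (0 2 6 4 3 7 1)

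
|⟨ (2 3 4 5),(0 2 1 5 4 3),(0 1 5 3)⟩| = 720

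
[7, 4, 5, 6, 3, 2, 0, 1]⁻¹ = [6, 7, 5, 4, 1, 2, 3, 0]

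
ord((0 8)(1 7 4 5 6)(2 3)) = 10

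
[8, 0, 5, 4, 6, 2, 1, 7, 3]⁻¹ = [1, 6, 5, 8, 3, 2, 4, 7, 0]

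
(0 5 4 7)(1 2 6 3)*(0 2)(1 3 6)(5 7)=(0 7 2 1)(4 5)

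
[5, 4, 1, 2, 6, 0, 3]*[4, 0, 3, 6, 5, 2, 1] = [2, 5, 0, 3, 1, 4, 6]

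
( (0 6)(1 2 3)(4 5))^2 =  (1 3 2)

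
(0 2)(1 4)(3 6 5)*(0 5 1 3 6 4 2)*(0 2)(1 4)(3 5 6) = (0 2 6 4 5 3 1)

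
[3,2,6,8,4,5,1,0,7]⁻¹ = [7,6,1,0,4,5,2,8,3]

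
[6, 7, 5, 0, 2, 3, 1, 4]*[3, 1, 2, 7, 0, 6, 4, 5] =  [4, 5, 6, 3, 2, 7, 1, 0]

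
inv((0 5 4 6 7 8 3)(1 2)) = (0 3 8 7 6 4 5)(1 2)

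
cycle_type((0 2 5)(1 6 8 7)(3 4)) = 2.3.4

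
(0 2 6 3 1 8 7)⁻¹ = (0 7 8 1 3 6 2)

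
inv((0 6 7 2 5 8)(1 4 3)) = (0 8 5 2 7 6)(1 3 4)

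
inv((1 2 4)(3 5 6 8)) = (1 4 2)(3 8 6 5)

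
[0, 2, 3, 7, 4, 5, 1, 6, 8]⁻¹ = [0, 6, 1, 2, 4, 5, 7, 3, 8]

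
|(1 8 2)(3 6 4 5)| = 12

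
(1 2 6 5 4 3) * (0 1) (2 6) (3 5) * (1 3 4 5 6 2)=(0 3) (1 2) (4 6) 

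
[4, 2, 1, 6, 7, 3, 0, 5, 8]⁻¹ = [6, 2, 1, 5, 0, 7, 3, 4, 8]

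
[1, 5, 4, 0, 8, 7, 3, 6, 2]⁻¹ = [3, 0, 8, 6, 2, 1, 7, 5, 4]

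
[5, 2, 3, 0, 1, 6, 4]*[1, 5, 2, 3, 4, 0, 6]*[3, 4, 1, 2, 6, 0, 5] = [3, 1, 2, 4, 0, 5, 6]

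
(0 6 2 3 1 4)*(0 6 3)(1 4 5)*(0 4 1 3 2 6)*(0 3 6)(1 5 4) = (0 2 1 4 3 5 6)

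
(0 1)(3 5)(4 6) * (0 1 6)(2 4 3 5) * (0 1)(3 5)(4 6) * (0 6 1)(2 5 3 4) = (0 2 1 6 3 5 4)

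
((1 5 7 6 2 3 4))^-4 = (1 6 4 7 3 5 2)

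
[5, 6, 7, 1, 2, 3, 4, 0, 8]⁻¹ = [7, 3, 4, 5, 6, 0, 1, 2, 8]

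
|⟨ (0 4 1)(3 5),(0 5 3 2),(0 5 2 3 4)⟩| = 720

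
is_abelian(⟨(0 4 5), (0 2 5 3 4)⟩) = no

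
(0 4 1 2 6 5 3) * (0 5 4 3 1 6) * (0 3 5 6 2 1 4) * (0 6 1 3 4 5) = (1 3)(2 4)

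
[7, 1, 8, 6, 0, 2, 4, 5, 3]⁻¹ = [4, 1, 5, 8, 6, 7, 3, 0, 2]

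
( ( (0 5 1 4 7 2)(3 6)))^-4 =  (0 1 7)(2 5 4)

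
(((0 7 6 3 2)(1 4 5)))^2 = (0 6 2 7 3)(1 5 4)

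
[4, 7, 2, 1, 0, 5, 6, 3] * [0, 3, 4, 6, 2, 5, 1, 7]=[2, 7, 4, 3, 0, 5, 1, 6]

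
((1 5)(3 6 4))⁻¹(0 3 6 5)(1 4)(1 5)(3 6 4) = (0 6 4 1)(3 5)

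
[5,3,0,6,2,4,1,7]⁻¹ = [2,6,4,1,5,0,3,7]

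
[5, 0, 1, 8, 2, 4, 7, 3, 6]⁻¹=[1, 2, 4, 7, 5, 0, 8, 6, 3]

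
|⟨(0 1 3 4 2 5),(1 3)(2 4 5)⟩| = 720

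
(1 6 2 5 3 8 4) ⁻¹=(1 4 8 3 5 2 6) 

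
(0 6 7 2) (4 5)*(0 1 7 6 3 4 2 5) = (0 3 4) (1 7 5 2) 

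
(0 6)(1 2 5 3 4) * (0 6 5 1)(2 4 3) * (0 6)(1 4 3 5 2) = (0 2 4 6)(1 3 5)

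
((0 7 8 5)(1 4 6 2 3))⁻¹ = (0 5 8 7)(1 3 2 6 4)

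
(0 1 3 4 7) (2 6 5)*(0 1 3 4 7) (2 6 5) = (0 3 7 1 4) (2 5 6) 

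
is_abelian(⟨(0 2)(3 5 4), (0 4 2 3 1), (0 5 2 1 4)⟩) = no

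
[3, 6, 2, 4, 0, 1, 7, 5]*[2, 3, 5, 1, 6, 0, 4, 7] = [1, 4, 5, 6, 2, 3, 7, 0]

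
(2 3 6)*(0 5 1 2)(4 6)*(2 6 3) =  (0 5 1 6)(3 4)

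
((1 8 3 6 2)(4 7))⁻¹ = (1 2 6 3 8)(4 7)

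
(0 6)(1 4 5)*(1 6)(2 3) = (0 1 4 5 6)(2 3)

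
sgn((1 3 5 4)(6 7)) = 1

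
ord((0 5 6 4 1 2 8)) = 7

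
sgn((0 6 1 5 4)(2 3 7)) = 1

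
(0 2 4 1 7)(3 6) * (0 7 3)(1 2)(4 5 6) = (0 1 3 4 2 5 6)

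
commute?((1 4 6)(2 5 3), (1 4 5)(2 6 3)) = no:(1 4 6)(2 5 3) * (1 4 5)(2 6 3) = (1 5 2)(3 6 4), (1 4 5)(2 6 3) * (1 4 6)(2 5 3) = (1 6 2)(3 5 4)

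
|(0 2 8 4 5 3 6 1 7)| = 9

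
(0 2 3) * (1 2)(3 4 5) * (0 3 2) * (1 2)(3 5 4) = (0 2 3 5 1)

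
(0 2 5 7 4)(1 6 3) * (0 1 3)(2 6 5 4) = (0 6)(1 5 7 2 4)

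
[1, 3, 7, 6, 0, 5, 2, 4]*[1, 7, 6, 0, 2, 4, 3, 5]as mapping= [0→7, 1→0, 2→5, 3→3, 4→1, 5→4, 6→6, 7→2]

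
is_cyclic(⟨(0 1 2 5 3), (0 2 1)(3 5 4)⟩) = no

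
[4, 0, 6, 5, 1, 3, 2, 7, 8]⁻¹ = [1, 4, 6, 5, 0, 3, 2, 7, 8]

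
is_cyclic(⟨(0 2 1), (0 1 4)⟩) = no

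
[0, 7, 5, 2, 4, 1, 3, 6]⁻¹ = [0, 5, 3, 6, 4, 2, 7, 1]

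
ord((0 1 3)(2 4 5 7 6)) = 15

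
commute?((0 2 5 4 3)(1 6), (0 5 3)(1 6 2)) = no:(0 2 5 4 3)(1 6) * (0 5 3)(1 6 2) = (0 1 2 3 5 4), (0 5 3)(1 6 2) * (0 2 5 4 3)(1 6) = (0 4 3 2 6 5)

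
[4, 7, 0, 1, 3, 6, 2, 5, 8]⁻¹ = [2, 3, 6, 4, 0, 7, 5, 1, 8]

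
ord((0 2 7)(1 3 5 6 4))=15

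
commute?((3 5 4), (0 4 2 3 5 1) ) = no:(3 5 4)*(0 4 2 3 5 1) = (0 4 5 2 3 1), (0 4 2 3 5 1)*(3 5 4) = (0 3 4 2 5 1) 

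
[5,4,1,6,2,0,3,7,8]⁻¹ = [5,2,4,6,1,0,3,7,8]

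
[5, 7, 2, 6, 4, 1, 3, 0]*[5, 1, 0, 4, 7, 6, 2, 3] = [6, 3, 0, 2, 7, 1, 4, 5]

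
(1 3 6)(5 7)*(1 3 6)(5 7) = (1 6 3)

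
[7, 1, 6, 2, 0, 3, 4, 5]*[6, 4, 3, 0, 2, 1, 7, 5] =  [5, 4, 7, 3, 6, 0, 2, 1]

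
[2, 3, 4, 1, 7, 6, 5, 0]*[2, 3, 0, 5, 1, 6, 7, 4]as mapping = [0→0, 1→5, 2→1, 3→3, 4→4, 5→7, 6→6, 7→2]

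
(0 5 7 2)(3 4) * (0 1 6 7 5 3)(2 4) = (0 3 2 1 6 7 4)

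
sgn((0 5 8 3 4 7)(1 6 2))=-1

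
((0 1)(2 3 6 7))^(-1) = (0 1)(2 7 6 3)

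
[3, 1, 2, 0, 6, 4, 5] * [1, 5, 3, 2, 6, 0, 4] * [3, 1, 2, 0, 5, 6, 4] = [2, 6, 0, 1, 5, 4, 3]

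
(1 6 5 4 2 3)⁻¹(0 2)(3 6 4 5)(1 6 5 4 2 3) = (0 3)(1 5 2 4)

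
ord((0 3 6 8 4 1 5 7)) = 8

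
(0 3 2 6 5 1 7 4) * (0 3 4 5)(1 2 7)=(0 4 3 7 5 2 6)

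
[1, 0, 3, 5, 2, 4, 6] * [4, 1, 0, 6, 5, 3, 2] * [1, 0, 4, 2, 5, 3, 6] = [0, 5, 6, 2, 1, 3, 4]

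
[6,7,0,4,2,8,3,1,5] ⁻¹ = [2,7,4,6,3,8,0,1,5] 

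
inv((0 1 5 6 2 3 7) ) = (0 7 3 2 6 5 1) 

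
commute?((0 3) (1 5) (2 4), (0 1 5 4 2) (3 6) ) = no:(0 3) (1 5) (2 4)*(0 1 5 4 2) (3 6) = (0 6 3 1 4), (0 1 5 4 2) (3 6)*(0 3) (1 5) (2 4) = (0 5 2 3 6) 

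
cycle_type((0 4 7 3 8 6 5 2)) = 8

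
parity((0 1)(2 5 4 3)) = even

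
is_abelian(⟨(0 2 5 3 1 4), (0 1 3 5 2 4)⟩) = no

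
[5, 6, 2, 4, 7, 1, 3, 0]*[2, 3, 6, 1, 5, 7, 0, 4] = [7, 0, 6, 5, 4, 3, 1, 2]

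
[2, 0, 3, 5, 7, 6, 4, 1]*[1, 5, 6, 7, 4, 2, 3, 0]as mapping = [0→6, 1→1, 2→7, 3→2, 4→0, 5→3, 6→4, 7→5]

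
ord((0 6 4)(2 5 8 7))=12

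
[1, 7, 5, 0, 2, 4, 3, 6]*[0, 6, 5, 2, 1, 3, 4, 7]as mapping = [0→6, 1→7, 2→3, 3→0, 4→5, 5→1, 6→2, 7→4]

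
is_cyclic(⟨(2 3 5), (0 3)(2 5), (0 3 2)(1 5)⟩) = no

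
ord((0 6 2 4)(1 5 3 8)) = 4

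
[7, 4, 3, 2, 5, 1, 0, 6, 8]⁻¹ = [6, 5, 3, 2, 1, 4, 7, 0, 8]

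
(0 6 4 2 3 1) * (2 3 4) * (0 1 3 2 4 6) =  (2 6 4)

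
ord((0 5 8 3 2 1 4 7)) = 8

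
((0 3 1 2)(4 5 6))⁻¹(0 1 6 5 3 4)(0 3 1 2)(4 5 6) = (1 5 3 2 4 6)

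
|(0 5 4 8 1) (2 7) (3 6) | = 10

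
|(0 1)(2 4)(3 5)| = 2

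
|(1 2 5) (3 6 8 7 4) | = 15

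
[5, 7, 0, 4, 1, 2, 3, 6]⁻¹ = [2, 4, 5, 6, 3, 0, 7, 1]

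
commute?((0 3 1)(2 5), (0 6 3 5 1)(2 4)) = no:(0 3 1)(2 5) * (0 6 3 5 1)(2 4) = (0 5 4 2 1 6 3), (0 6 3 5 1)(2 4) * (0 3 1)(2 5) = (0 6 1 3 2 4 5)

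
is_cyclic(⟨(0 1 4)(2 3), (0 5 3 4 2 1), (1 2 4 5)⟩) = no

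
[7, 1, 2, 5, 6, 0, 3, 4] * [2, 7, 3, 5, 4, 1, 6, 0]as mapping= [0→0, 1→7, 2→3, 3→1, 4→6, 5→2, 6→5, 7→4]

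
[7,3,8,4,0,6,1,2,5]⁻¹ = [4,6,7,1,3,8,5,0,2]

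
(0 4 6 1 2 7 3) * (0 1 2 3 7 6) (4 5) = (0 5 4) (1 3) (2 6) 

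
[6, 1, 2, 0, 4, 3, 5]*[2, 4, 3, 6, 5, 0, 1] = [1, 4, 3, 2, 5, 6, 0]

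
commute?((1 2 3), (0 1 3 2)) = no:(1 2 3)*(0 1 3 2) = (0 1), (0 1 3 2)*(1 2 3) = (0 2)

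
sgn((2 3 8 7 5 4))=-1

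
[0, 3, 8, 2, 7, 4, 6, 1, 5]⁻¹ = [0, 7, 3, 1, 5, 8, 6, 4, 2]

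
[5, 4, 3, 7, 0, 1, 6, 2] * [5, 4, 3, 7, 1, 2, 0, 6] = [2, 1, 7, 6, 5, 4, 0, 3]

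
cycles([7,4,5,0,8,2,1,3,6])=(0 7 3)(1 4 8 6)(2 5)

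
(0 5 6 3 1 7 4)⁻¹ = (0 4 7 1 3 6 5)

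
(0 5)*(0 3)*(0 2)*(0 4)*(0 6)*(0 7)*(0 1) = (0 5 3 2 4 6 7 1)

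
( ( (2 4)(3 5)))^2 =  ()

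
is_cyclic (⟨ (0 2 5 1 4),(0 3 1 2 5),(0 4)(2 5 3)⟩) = no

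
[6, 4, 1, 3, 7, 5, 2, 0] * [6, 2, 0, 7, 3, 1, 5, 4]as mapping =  [0→5, 1→3, 2→2, 3→7, 4→4, 5→1, 6→0, 7→6]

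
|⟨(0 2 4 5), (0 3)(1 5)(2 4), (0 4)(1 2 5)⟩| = 720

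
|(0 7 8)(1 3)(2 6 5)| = 6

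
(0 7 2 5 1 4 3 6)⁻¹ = (0 6 3 4 1 5 2 7)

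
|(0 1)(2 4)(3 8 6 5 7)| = 10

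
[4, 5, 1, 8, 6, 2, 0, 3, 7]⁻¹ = [6, 2, 5, 7, 0, 1, 4, 8, 3]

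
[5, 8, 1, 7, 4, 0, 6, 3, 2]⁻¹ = [5, 2, 8, 7, 4, 0, 6, 3, 1]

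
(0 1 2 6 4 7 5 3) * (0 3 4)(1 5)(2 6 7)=(0 5 4 2 7 1 6)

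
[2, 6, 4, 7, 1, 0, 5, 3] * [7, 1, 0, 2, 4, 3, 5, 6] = [0, 5, 4, 6, 1, 7, 3, 2]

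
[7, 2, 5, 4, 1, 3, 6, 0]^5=[7, 1, 2, 3, 4, 5, 6, 0]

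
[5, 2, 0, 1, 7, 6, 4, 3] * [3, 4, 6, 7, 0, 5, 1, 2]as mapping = [0→5, 1→6, 2→3, 3→4, 4→2, 5→1, 6→0, 7→7]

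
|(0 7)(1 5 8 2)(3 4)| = 4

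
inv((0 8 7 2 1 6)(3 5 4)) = (0 6 1 2 7 8)(3 4 5)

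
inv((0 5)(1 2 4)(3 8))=(0 5)(1 4 2)(3 8)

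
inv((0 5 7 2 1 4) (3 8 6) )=(0 4 1 2 7 5) (3 6 8) 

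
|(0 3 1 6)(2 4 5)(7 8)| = 12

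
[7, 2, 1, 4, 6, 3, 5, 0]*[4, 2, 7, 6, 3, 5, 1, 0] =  [0, 7, 2, 3, 1, 6, 5, 4]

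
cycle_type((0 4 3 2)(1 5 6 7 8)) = 4.5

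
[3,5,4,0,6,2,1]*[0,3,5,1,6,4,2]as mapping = [0→1,1→4,2→6,3→0,4→2,5→5,6→3]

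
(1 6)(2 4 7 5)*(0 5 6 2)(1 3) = (0 5)(1 2 4 7 6 3)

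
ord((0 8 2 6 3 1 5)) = 7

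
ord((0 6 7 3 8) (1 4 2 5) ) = 20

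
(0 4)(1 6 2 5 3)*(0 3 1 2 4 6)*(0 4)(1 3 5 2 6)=(0 1 4 5 3 6)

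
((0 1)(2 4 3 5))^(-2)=(2 3)(4 5)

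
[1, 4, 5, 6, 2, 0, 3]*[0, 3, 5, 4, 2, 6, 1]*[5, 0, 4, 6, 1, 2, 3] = [6, 4, 3, 0, 2, 5, 1]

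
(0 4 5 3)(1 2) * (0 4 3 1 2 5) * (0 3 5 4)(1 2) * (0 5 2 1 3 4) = (0 2 3 5 1)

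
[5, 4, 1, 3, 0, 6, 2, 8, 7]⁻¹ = [4, 2, 6, 3, 1, 0, 5, 8, 7]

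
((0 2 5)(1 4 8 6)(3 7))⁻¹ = (0 5 2)(1 6 8 4)(3 7)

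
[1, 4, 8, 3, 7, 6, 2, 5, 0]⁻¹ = [8, 0, 6, 3, 1, 7, 5, 4, 2]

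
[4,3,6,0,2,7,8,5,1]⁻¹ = [3,8,4,1,0,7,2,5,6]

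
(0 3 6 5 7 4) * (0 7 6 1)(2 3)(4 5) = (0 2 3 1)(4 7 5 6)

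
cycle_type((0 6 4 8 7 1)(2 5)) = 2.6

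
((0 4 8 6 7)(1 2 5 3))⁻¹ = (0 7 6 8 4)(1 3 5 2)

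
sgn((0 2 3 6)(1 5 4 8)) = 1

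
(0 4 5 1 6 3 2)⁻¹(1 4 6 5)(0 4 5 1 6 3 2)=(1 6 5 3)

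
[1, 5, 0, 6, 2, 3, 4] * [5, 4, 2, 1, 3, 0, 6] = [4, 0, 5, 6, 2, 1, 3]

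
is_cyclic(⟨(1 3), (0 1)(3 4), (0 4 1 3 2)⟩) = no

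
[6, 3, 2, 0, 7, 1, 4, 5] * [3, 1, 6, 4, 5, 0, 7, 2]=[7, 4, 6, 3, 2, 1, 5, 0]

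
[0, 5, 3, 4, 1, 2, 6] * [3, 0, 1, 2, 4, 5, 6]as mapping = [0→3, 1→5, 2→2, 3→4, 4→0, 5→1, 6→6]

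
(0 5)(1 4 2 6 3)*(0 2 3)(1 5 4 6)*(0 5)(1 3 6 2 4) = (0 1 2 3)(4 6 5)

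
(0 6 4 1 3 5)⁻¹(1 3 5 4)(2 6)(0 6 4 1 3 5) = (0 1 3 5)(2 4)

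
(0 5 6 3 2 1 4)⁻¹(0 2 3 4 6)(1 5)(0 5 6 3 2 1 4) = (0 3 5 1 2)(4 6)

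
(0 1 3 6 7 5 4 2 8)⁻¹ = (0 8 2 4 5 7 6 3 1)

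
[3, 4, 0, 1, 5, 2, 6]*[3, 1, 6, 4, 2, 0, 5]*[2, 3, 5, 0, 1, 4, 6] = [1, 5, 0, 3, 2, 6, 4]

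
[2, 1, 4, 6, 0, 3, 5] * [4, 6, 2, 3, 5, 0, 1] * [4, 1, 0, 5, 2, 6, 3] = [0, 3, 6, 1, 2, 5, 4]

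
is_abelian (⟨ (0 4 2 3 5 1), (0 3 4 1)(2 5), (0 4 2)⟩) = no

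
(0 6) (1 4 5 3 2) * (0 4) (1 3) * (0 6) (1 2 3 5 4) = (1 6) (2 5) 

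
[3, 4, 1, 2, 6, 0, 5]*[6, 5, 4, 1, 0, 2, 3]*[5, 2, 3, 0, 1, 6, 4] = [2, 5, 6, 1, 0, 4, 3]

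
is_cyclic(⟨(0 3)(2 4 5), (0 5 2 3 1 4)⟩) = no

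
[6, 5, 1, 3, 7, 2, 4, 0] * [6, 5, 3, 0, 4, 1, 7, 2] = [7, 1, 5, 0, 2, 3, 4, 6]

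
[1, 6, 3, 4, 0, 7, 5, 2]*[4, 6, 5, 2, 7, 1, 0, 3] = [6, 0, 2, 7, 4, 3, 1, 5]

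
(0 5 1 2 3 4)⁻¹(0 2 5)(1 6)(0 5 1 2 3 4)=(1 5 3)(2 6)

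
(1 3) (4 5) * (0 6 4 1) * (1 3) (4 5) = (0 6 5 3) 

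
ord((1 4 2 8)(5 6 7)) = 12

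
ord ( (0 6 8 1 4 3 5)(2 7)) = 14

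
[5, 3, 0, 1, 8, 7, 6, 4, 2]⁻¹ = [2, 3, 8, 1, 7, 0, 6, 5, 4]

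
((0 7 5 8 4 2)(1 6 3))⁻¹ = (0 2 4 8 5 7)(1 3 6)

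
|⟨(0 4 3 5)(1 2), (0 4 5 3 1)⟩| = 360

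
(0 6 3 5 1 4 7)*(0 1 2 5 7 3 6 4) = (0 4 3 7 1)(2 5)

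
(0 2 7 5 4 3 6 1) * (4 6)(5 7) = (0 2 5 6 1)(3 4)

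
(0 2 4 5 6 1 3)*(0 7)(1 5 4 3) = (0 2 3 7)(5 6)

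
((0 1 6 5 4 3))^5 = (0 3 4 5 6 1)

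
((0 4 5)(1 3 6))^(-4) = (0 5 4)(1 6 3)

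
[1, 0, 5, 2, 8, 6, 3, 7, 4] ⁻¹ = [1, 0, 3, 6, 8, 2, 5, 7, 4] 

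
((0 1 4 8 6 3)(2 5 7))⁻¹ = (0 3 6 8 4 1)(2 7 5)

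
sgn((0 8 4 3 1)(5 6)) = -1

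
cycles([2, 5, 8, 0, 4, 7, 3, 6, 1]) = (0 2 8 1 5 7 6 3)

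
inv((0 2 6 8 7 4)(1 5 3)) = (0 4 7 8 6 2)(1 3 5)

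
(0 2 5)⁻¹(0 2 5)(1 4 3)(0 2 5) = (0 2 5)(1 4 3)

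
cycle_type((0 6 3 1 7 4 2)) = 7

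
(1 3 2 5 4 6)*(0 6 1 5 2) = (0 6 5 4 1 3)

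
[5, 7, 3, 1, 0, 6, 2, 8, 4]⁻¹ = [4, 3, 6, 2, 8, 0, 5, 1, 7]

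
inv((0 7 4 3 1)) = (0 1 3 4 7)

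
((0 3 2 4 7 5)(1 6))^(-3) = (0 4)(1 6)(2 5)(3 7)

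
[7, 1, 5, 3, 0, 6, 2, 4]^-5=[7, 1, 5, 3, 0, 6, 2, 4]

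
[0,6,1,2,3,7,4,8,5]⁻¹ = [0,2,3,4,6,8,1,5,7]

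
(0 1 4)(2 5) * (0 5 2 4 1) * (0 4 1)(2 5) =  (0 4 2 5 1)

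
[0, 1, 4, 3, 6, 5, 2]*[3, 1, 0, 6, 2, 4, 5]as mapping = [0→3, 1→1, 2→2, 3→6, 4→5, 5→4, 6→0]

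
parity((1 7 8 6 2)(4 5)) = odd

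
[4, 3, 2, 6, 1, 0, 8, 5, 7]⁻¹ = [5, 4, 2, 1, 0, 7, 3, 8, 6]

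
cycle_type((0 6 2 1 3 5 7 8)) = 8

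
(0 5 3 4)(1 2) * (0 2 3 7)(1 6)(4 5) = (0 4 2 6 1 3 5 7)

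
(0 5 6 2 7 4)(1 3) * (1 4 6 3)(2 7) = (0 5 3 4)(6 7)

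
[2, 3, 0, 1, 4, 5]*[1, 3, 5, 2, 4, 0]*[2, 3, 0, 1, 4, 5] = [5, 0, 3, 1, 4, 2]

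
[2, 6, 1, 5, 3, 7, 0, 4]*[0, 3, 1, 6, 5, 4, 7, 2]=[1, 7, 3, 4, 6, 2, 0, 5]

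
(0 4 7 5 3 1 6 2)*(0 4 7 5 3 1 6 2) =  (0 7 3 6)(1 2 4 5)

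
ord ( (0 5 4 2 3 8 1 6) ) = 8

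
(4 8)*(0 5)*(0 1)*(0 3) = (0 5 1 3)(4 8)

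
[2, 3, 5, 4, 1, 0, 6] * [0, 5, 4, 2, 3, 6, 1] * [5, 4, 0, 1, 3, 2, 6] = [3, 0, 6, 1, 2, 5, 4]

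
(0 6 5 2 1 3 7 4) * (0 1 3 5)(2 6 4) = (0 4 1 5 6)(2 3 7)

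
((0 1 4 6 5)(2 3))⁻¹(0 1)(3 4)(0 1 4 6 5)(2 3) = (1 4)(2 6)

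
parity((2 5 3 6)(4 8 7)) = odd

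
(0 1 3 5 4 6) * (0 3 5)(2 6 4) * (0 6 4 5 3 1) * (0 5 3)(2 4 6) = (0 5 4 3 2 6 1)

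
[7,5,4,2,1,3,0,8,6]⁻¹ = [6,4,3,5,2,1,8,0,7]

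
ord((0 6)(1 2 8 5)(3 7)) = 4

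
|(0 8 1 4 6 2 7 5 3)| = 9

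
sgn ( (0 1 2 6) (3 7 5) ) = -1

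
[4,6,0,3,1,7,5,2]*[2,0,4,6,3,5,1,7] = [3,1,2,6,0,7,5,4]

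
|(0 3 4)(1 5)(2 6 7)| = 6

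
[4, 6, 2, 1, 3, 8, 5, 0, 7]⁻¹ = [7, 3, 2, 4, 0, 6, 1, 8, 5]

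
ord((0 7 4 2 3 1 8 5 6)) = 9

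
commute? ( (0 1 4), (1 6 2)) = no: (0 1 4) * (1 6 2) = (0 6 2 1 4), (1 6 2) * (0 1 4) = (0 1 6 2 4)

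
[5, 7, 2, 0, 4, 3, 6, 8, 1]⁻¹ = [3, 8, 2, 5, 4, 0, 6, 1, 7]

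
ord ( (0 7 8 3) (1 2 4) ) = 12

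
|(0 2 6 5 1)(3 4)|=10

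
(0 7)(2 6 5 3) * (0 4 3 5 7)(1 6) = (1 6 7 4 3 2)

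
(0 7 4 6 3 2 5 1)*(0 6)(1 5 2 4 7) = (0 1 6 3 4)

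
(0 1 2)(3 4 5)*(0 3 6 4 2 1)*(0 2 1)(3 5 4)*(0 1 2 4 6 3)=(0 4 6)(2 5 3)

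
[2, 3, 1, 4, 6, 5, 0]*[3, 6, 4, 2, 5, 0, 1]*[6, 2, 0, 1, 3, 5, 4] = [3, 0, 4, 5, 2, 6, 1]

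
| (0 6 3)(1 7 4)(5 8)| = 6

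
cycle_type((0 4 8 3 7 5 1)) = 7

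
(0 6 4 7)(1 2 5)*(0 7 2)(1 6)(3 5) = (0 1)(2 3 5 6 4)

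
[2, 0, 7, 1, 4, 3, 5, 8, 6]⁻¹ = [1, 3, 0, 5, 4, 6, 8, 2, 7]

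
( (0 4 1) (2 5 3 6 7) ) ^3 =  (2 6 5 7 3) 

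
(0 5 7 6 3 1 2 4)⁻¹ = (0 4 2 1 3 6 7 5)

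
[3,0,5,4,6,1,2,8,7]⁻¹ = [1,5,6,0,3,2,4,8,7]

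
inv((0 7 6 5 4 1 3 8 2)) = (0 2 8 3 1 4 5 6 7)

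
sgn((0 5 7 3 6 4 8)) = 1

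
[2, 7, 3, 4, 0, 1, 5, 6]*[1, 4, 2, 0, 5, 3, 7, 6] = [2, 6, 0, 5, 1, 4, 3, 7]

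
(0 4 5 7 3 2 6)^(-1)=(0 6 2 3 7 5 4)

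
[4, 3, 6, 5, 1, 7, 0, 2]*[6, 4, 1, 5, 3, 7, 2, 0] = [3, 5, 2, 7, 4, 0, 6, 1]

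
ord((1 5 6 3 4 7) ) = 6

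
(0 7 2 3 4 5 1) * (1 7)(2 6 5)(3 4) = (0 1)(2 4)(5 7 6)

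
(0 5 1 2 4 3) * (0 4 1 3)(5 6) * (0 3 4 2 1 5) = (0 6)(2 5 4 3)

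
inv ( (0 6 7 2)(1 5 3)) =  (0 2 7 6)(1 3 5)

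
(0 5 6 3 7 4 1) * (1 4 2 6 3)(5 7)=(0 7 2 6 1)(3 5)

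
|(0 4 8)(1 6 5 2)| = 12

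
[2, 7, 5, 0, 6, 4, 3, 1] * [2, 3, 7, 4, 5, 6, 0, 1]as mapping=[0→7, 1→1, 2→6, 3→2, 4→0, 5→5, 6→4, 7→3]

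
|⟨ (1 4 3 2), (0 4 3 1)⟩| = 20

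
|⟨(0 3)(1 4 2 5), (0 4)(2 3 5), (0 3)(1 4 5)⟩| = 720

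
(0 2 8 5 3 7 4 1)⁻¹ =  (0 1 4 7 3 5 8 2)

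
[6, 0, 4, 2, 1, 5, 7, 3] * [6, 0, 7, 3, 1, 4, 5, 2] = [5, 6, 1, 7, 0, 4, 2, 3]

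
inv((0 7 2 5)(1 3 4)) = (0 5 2 7)(1 4 3)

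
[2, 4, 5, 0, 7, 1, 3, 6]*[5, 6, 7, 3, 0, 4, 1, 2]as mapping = [0→7, 1→0, 2→4, 3→5, 4→2, 5→6, 6→3, 7→1]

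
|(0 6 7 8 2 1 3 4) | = 8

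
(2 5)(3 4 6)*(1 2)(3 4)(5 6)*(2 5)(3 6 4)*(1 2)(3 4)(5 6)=(1 6 4)(2 3 5)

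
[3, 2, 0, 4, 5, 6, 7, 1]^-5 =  [5, 3, 4, 6, 7, 1, 2, 0]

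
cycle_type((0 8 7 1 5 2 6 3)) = 8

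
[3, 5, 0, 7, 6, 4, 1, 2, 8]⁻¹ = [2, 6, 7, 0, 5, 1, 4, 3, 8]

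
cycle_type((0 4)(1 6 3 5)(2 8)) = 2^2.4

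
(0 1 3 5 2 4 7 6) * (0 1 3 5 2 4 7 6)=(0 3 2 7)(1 5 4 6)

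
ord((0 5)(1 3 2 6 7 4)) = 6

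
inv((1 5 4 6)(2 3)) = (1 6 4 5)(2 3)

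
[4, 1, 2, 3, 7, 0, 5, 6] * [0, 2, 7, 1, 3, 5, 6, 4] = [3, 2, 7, 1, 4, 0, 5, 6]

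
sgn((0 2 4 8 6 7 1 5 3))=1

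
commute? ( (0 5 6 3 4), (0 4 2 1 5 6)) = no: (0 5 6 3 4) * (0 4 2 1 5 6) = (0 6 3 2 1 5), (0 4 2 1 5 6) * (0 5 6 3 4) = (1 6 5 3 4 2)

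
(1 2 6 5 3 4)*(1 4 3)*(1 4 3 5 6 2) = (3 5 4) 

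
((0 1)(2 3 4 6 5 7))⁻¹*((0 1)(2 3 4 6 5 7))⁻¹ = (2 5 4)(3 7 6)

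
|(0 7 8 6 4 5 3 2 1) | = 9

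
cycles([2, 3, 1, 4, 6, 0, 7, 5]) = (0 2 1 3 4 6 7 5)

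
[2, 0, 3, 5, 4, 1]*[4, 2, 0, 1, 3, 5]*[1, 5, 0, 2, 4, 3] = [1, 4, 5, 3, 2, 0]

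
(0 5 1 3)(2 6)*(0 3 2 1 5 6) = (0 6 1 2)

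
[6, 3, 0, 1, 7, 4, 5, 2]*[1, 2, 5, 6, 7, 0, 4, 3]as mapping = [0→4, 1→6, 2→1, 3→2, 4→3, 5→7, 6→0, 7→5]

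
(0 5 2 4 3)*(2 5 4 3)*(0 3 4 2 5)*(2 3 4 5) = (0 3 4 2 5)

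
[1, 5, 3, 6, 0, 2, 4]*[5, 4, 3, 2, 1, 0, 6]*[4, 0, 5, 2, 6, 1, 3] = [6, 4, 5, 3, 1, 2, 0]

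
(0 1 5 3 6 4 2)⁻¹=(0 2 4 6 3 5 1)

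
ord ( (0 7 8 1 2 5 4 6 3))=9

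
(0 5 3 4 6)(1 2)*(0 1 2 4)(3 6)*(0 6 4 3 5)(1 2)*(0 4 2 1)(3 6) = (0 4 5 2)(1 6)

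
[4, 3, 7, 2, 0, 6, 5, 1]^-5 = [4, 7, 3, 1, 0, 6, 5, 2]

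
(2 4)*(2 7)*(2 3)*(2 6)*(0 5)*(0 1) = (0 5 1)(2 4 7 3 6)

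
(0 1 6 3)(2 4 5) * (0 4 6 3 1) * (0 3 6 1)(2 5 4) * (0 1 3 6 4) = (0 6 1 4)(2 3)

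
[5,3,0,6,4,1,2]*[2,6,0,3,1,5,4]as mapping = [0→5,1→3,2→2,3→4,4→1,5→6,6→0]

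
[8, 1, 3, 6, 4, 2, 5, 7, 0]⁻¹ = [8, 1, 5, 2, 4, 6, 3, 7, 0]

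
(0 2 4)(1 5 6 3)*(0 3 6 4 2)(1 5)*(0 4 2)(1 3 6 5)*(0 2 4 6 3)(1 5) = (0 6 1)(3 5 4)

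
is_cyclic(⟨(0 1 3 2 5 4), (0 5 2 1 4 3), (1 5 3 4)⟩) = no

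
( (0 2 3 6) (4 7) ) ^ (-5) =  (0 6 3 2) (4 7) 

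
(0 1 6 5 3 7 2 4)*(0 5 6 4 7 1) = (1 4 5 3)(2 7)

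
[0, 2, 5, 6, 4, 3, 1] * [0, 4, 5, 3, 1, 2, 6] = [0, 5, 2, 6, 1, 3, 4]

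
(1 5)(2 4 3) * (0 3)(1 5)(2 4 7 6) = (0 3 4)(2 7 6)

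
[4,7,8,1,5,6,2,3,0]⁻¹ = [8,3,6,7,0,4,5,1,2]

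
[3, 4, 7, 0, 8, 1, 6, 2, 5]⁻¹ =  [3, 5, 7, 0, 1, 8, 6, 2, 4]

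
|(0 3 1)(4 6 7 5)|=12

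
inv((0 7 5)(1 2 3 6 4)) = (0 5 7)(1 4 6 3 2)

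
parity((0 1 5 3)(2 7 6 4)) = even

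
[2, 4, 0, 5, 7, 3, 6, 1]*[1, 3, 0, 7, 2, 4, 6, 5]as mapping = [0→0, 1→2, 2→1, 3→4, 4→5, 5→7, 6→6, 7→3]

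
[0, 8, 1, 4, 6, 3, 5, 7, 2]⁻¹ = [0, 2, 8, 5, 3, 6, 4, 7, 1]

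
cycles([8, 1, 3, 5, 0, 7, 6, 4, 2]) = (0 8 2 3 5 7 4)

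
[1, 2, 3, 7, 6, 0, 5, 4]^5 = [4, 6, 5, 0, 2, 7, 3, 1]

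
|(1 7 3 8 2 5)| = 6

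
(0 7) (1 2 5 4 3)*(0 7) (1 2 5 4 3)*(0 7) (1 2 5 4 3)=(0 7) (1 4 2 3 5) 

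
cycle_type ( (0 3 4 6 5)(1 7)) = 2.5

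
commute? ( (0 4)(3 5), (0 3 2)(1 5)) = no: (0 4)(3 5)*(0 3 2)(1 5) = (0 4 3 1 5 2), (0 3 2)(1 5)*(0 4)(3 5) = (0 5 1 3 2 4)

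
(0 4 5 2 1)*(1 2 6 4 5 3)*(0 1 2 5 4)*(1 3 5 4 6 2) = (0 6)(1 3)(2 4 5)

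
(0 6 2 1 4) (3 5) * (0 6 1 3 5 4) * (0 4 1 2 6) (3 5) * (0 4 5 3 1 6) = (0 2 3 6) (1 5) 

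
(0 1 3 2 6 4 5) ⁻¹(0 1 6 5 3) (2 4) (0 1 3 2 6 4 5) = (0 2 1 3 4) (5 6) 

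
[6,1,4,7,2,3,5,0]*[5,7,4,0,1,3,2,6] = [2,7,1,6,4,0,3,5]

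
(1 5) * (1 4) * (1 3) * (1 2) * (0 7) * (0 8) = (0 7 8)(1 5 4 3 2)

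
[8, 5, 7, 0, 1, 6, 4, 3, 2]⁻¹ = [3, 4, 8, 7, 6, 1, 5, 2, 0]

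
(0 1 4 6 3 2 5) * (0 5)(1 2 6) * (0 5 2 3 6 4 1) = (0 3 4)(2 5)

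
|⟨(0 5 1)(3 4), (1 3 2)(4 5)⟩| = 720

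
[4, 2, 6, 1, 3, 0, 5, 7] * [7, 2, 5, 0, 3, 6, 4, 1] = [3, 5, 4, 2, 0, 7, 6, 1]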